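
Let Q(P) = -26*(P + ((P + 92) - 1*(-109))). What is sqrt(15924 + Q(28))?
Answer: sqrt(9242) ≈ 96.135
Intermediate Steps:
Q(P) = -5226 - 52*P (Q(P) = -26*(P + ((92 + P) + 109)) = -26*(P + (201 + P)) = -26*(201 + 2*P) = -5226 - 52*P)
sqrt(15924 + Q(28)) = sqrt(15924 + (-5226 - 52*28)) = sqrt(15924 + (-5226 - 1456)) = sqrt(15924 - 6682) = sqrt(9242)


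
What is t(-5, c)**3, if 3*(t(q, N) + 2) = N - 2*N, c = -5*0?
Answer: -8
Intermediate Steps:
c = 0
t(q, N) = -2 - N/3 (t(q, N) = -2 + (N - 2*N)/3 = -2 + (-N)/3 = -2 - N/3)
t(-5, c)**3 = (-2 - 1/3*0)**3 = (-2 + 0)**3 = (-2)**3 = -8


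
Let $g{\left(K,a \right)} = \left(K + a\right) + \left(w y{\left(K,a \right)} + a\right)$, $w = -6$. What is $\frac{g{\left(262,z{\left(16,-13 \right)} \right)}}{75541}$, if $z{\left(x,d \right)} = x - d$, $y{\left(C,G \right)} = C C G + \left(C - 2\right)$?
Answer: $- \frac{11945296}{75541} \approx -158.13$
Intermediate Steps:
$y{\left(C,G \right)} = -2 + C + G C^{2}$ ($y{\left(C,G \right)} = C^{2} G + \left(-2 + C\right) = G C^{2} + \left(-2 + C\right) = -2 + C + G C^{2}$)
$g{\left(K,a \right)} = 12 - 5 K + 2 a - 6 a K^{2}$ ($g{\left(K,a \right)} = \left(K + a\right) + \left(- 6 \left(-2 + K + a K^{2}\right) + a\right) = \left(K + a\right) - \left(-12 - a + 6 K + 6 a K^{2}\right) = 12 - 5 K + 2 a - 6 a K^{2}$)
$\frac{g{\left(262,z{\left(16,-13 \right)} \right)}}{75541} = \frac{12 - 1310 + 2 \left(16 - -13\right) - 6 \left(16 - -13\right) 262^{2}}{75541} = \left(12 - 1310 + 2 \left(16 + 13\right) - 6 \left(16 + 13\right) 68644\right) \frac{1}{75541} = \left(12 - 1310 + 2 \cdot 29 - 174 \cdot 68644\right) \frac{1}{75541} = \left(12 - 1310 + 58 - 11944056\right) \frac{1}{75541} = \left(-11945296\right) \frac{1}{75541} = - \frac{11945296}{75541}$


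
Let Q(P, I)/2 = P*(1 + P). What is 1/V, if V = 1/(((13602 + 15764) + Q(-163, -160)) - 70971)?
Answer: 11207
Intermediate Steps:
Q(P, I) = 2*P*(1 + P) (Q(P, I) = 2*(P*(1 + P)) = 2*P*(1 + P))
V = 1/11207 (V = 1/(((13602 + 15764) + 2*(-163)*(1 - 163)) - 70971) = 1/((29366 + 2*(-163)*(-162)) - 70971) = 1/((29366 + 52812) - 70971) = 1/(82178 - 70971) = 1/11207 ≈ 8.9230e-5)
1/V = 1/(1/11207) = 11207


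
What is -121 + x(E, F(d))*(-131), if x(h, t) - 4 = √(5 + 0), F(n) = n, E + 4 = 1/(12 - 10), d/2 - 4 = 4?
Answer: -645 - 131*√5 ≈ -937.92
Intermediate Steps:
d = 16 (d = 8 + 2*4 = 8 + 8 = 16)
E = -7/2 (E = -4 + 1/(12 - 10) = -4 + 1/2 = -4 + ½ = -7/2 ≈ -3.5000)
x(h, t) = 4 + √5 (x(h, t) = 4 + √(5 + 0) = 4 + √5)
-121 + x(E, F(d))*(-131) = -121 + (4 + √5)*(-131) = -121 + (-524 - 131*√5) = -645 - 131*√5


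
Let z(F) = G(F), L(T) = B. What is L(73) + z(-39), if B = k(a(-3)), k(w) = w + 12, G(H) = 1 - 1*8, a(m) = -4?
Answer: 1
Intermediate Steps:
G(H) = -7 (G(H) = 1 - 8 = -7)
k(w) = 12 + w
B = 8 (B = 12 - 4 = 8)
L(T) = 8
z(F) = -7
L(73) + z(-39) = 8 - 7 = 1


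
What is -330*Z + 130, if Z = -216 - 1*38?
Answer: 83950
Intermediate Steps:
Z = -254 (Z = -216 - 38 = -254)
-330*Z + 130 = -330*(-254) + 130 = 83820 + 130 = 83950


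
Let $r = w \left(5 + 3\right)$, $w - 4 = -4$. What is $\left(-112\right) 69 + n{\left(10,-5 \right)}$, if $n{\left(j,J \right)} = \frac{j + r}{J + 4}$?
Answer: $-7738$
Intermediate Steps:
$w = 0$ ($w = 4 - 4 = 0$)
$r = 0$ ($r = 0 \left(5 + 3\right) = 0 \cdot 8 = 0$)
$n{\left(j,J \right)} = \frac{j}{4 + J}$ ($n{\left(j,J \right)} = \frac{j + 0}{J + 4} = \frac{j}{4 + J}$)
$\left(-112\right) 69 + n{\left(10,-5 \right)} = \left(-112\right) 69 + \frac{10}{4 - 5} = -7728 + \frac{10}{-1} = -7728 + 10 \left(-1\right) = -7728 - 10 = -7738$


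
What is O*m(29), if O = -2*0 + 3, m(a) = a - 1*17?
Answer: 36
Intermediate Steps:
m(a) = -17 + a (m(a) = a - 17 = -17 + a)
O = 3 (O = 0 + 3 = 3)
O*m(29) = 3*(-17 + 29) = 3*12 = 36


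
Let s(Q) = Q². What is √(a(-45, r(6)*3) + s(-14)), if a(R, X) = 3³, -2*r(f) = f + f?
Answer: √223 ≈ 14.933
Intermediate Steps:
r(f) = -f (r(f) = -(f + f)/2 = -f)
a(R, X) = 27
√(a(-45, r(6)*3) + s(-14)) = √(27 + (-14)²) = √(27 + 196) = √223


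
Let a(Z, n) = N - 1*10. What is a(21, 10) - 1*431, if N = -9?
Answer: -450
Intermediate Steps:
a(Z, n) = -19 (a(Z, n) = -9 - 1*10 = -9 - 10 = -19)
a(21, 10) - 1*431 = -19 - 1*431 = -19 - 431 = -450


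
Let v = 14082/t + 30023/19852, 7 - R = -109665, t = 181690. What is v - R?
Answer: -28255091851759/257636420 ≈ -1.0967e+5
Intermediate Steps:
R = 109672 (R = 7 - 1*(-109665) = 7 + 109665 = 109672)
v = 409602481/257636420 (v = 14082/181690 + 30023/19852 = 14082*(1/181690) + 30023*(1/19852) = 7041/90845 + 4289/2836 = 409602481/257636420 ≈ 1.5898)
v - R = 409602481/257636420 - 1*109672 = 409602481/257636420 - 109672 = -28255091851759/257636420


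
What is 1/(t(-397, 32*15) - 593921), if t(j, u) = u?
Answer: -1/593441 ≈ -1.6851e-6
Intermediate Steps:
1/(t(-397, 32*15) - 593921) = 1/(32*15 - 593921) = 1/(480 - 593921) = 1/(-593441) = -1/593441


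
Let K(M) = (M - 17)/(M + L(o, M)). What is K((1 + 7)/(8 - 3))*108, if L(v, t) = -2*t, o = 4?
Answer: 2079/2 ≈ 1039.5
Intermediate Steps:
K(M) = -(-17 + M)/M (K(M) = (M - 17)/(M - 2*M) = (-17 + M)/((-M)) = (-17 + M)*(-1/M) = -(-17 + M)/M)
K((1 + 7)/(8 - 3))*108 = ((17 - (1 + 7)/(8 - 3))/(((1 + 7)/(8 - 3))))*108 = ((17 - 8/5)/((8/5)))*108 = ((17 - 8/5)/((8*(⅕))))*108 = ((17 - 1*8/5)/(8/5))*108 = (5*(17 - 8/5)/8)*108 = ((5/8)*(77/5))*108 = (77/8)*108 = 2079/2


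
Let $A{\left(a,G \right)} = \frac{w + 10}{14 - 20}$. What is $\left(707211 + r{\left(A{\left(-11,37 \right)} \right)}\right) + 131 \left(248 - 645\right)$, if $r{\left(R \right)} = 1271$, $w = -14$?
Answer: $656475$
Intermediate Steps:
$A{\left(a,G \right)} = \frac{2}{3}$ ($A{\left(a,G \right)} = \frac{-14 + 10}{14 - 20} = - \frac{4}{-6} = \left(-4\right) \left(- \frac{1}{6}\right) = \frac{2}{3}$)
$\left(707211 + r{\left(A{\left(-11,37 \right)} \right)}\right) + 131 \left(248 - 645\right) = \left(707211 + 1271\right) + 131 \left(248 - 645\right) = 708482 + 131 \left(-397\right) = 708482 - 52007 = 656475$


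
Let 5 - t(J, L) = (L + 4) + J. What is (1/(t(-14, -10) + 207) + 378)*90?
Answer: 3946365/116 ≈ 34020.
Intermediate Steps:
t(J, L) = 1 - J - L (t(J, L) = 5 - ((L + 4) + J) = 5 - ((4 + L) + J) = 5 - (4 + J + L) = 5 + (-4 - J - L) = 1 - J - L)
(1/(t(-14, -10) + 207) + 378)*90 = (1/((1 - 1*(-14) - 1*(-10)) + 207) + 378)*90 = (1/((1 + 14 + 10) + 207) + 378)*90 = (1/(25 + 207) + 378)*90 = (1/232 + 378)*90 = (87697/232)*90 = 3946365/116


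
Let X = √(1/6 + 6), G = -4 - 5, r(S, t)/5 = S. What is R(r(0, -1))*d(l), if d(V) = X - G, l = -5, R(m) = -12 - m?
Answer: -108 - 2*√222 ≈ -137.80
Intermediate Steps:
r(S, t) = 5*S
G = -9
X = √222/6 (X = √(⅙ + 6) = √(37/6) = √222/6 ≈ 2.4833)
d(V) = 9 + √222/6 (d(V) = √222/6 - 1*(-9) = √222/6 + 9 = 9 + √222/6)
R(r(0, -1))*d(l) = (-12 - 5*0)*(9 + √222/6) = (-12 - 1*0)*(9 + √222/6) = (-12 + 0)*(9 + √222/6) = -12*(9 + √222/6) = -108 - 2*√222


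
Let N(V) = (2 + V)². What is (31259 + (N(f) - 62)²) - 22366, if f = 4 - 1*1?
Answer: 10262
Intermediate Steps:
f = 3 (f = 4 - 1 = 3)
(31259 + (N(f) - 62)²) - 22366 = (31259 + ((2 + 3)² - 62)²) - 22366 = (31259 + (5² - 62)²) - 22366 = (31259 + (25 - 62)²) - 22366 = (31259 + (-37)²) - 22366 = (31259 + 1369) - 22366 = 32628 - 22366 = 10262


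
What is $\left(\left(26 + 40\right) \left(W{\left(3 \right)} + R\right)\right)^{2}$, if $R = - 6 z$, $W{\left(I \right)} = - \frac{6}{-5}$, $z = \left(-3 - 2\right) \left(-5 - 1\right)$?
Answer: $\frac{3481472016}{25} \approx 1.3926 \cdot 10^{8}$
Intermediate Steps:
$z = 30$ ($z = \left(-5\right) \left(-6\right) = 30$)
$W{\left(I \right)} = \frac{6}{5}$ ($W{\left(I \right)} = \left(-6\right) \left(- \frac{1}{5}\right) = \frac{6}{5}$)
$R = -180$ ($R = \left(-6\right) 30 = -180$)
$\left(\left(26 + 40\right) \left(W{\left(3 \right)} + R\right)\right)^{2} = \left(\left(26 + 40\right) \left(\frac{6}{5} - 180\right)\right)^{2} = \left(66 \left(- \frac{894}{5}\right)\right)^{2} = \left(- \frac{59004}{5}\right)^{2} = \frac{3481472016}{25}$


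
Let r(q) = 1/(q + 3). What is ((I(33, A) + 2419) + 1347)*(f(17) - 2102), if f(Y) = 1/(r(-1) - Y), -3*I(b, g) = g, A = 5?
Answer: -783372824/99 ≈ -7.9129e+6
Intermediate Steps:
I(b, g) = -g/3
r(q) = 1/(3 + q)
f(Y) = 1/(½ - Y) (f(Y) = 1/(1/(3 - 1) - Y) = 1/(1/2 - Y) = 1/(½ - Y))
((I(33, A) + 2419) + 1347)*(f(17) - 2102) = ((-⅓*5 + 2419) + 1347)*(-2/(-1 + 2*17) - 2102) = ((-5/3 + 2419) + 1347)*(-2/(-1 + 34) - 2102) = (7252/3 + 1347)*(-2/33 - 2102) = 11293*(-2*1/33 - 2102)/3 = 11293*(-2/33 - 2102)/3 = (11293/3)*(-69368/33) = -783372824/99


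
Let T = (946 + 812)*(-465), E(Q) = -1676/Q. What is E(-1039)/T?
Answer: -838/424675665 ≈ -1.9733e-6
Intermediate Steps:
T = -817470 (T = 1758*(-465) = -817470)
E(-1039)/T = -1676/(-1039)/(-817470) = -1676*(-1/1039)*(-1/817470) = (1676/1039)*(-1/817470) = -838/424675665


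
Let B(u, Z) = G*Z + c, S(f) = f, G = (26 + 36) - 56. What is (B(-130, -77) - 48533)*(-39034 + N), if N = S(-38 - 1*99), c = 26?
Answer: 1918164699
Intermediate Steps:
G = 6 (G = 62 - 56 = 6)
B(u, Z) = 26 + 6*Z (B(u, Z) = 6*Z + 26 = 26 + 6*Z)
N = -137 (N = -38 - 1*99 = -38 - 99 = -137)
(B(-130, -77) - 48533)*(-39034 + N) = ((26 + 6*(-77)) - 48533)*(-39034 - 137) = ((26 - 462) - 48533)*(-39171) = (-436 - 48533)*(-39171) = -48969*(-39171) = 1918164699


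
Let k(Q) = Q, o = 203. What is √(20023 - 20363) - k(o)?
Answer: -203 + 2*I*√85 ≈ -203.0 + 18.439*I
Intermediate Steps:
√(20023 - 20363) - k(o) = √(20023 - 20363) - 1*203 = √(-340) - 203 = 2*I*√85 - 203 = -203 + 2*I*√85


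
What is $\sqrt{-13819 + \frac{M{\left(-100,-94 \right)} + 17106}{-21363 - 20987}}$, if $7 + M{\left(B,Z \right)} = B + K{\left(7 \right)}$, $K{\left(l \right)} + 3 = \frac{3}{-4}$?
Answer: $\frac{i \sqrt{32774092134}}{1540} \approx 117.56 i$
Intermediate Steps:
$K{\left(l \right)} = - \frac{15}{4}$ ($K{\left(l \right)} = -3 + \frac{3}{-4} = -3 + 3 \left(- \frac{1}{4}\right) = -3 - \frac{3}{4} = - \frac{15}{4}$)
$M{\left(B,Z \right)} = - \frac{43}{4} + B$ ($M{\left(B,Z \right)} = -7 + \left(B - \frac{15}{4}\right) = -7 + \left(- \frac{15}{4} + B\right) = - \frac{43}{4} + B$)
$\sqrt{-13819 + \frac{M{\left(-100,-94 \right)} + 17106}{-21363 - 20987}} = \sqrt{-13819 + \frac{\left(- \frac{43}{4} - 100\right) + 17106}{-21363 - 20987}} = \sqrt{-13819 + \frac{- \frac{443}{4} + 17106}{-42350}} = \sqrt{-13819 + \frac{67981}{4} \left(- \frac{1}{42350}\right)} = \sqrt{-13819 - \frac{67981}{169400}} = \sqrt{- \frac{2341006581}{169400}} = \frac{i \sqrt{32774092134}}{1540}$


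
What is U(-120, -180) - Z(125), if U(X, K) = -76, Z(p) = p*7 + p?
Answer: -1076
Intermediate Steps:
Z(p) = 8*p (Z(p) = 7*p + p = 8*p)
U(-120, -180) - Z(125) = -76 - 8*125 = -76 - 1*1000 = -76 - 1000 = -1076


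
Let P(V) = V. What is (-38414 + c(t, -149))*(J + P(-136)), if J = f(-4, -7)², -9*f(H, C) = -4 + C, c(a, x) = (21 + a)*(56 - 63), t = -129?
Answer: 410283910/81 ≈ 5.0652e+6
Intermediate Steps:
c(a, x) = -147 - 7*a (c(a, x) = (21 + a)*(-7) = -147 - 7*a)
f(H, C) = 4/9 - C/9 (f(H, C) = -(-4 + C)/9 = 4/9 - C/9)
J = 121/81 (J = (4/9 - ⅑*(-7))² = (4/9 + 7/9)² = (11/9)² = 121/81 ≈ 1.4938)
(-38414 + c(t, -149))*(J + P(-136)) = (-38414 + (-147 - 7*(-129)))*(121/81 - 136) = (-38414 + (-147 + 903))*(-10895/81) = (-38414 + 756)*(-10895/81) = -37658*(-10895/81) = 410283910/81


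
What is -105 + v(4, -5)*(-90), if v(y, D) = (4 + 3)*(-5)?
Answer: 3045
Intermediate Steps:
v(y, D) = -35 (v(y, D) = 7*(-5) = -35)
-105 + v(4, -5)*(-90) = -105 - 35*(-90) = -105 + 3150 = 3045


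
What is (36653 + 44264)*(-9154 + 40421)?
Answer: 2530031839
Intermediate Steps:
(36653 + 44264)*(-9154 + 40421) = 80917*31267 = 2530031839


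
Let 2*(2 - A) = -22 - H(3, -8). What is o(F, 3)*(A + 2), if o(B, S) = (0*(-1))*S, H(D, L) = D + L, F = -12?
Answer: 0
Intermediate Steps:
o(B, S) = 0 (o(B, S) = 0*S = 0)
A = 21/2 (A = 2 - (-22 - (3 - 8))/2 = 2 - (-22 - 1*(-5))/2 = 2 - (-22 + 5)/2 = 2 - ½*(-17) = 2 + 17/2 = 21/2 ≈ 10.500)
o(F, 3)*(A + 2) = 0*(21/2 + 2) = 0*(25/2) = 0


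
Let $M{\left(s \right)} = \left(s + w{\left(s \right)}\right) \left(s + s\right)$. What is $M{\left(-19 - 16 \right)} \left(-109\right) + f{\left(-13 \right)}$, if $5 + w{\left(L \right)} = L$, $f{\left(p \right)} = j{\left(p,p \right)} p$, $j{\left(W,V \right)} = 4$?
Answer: $-572302$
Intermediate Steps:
$f{\left(p \right)} = 4 p$
$w{\left(L \right)} = -5 + L$
$M{\left(s \right)} = 2 s \left(-5 + 2 s\right)$ ($M{\left(s \right)} = \left(s + \left(-5 + s\right)\right) \left(s + s\right) = \left(-5 + 2 s\right) 2 s = 2 s \left(-5 + 2 s\right)$)
$M{\left(-19 - 16 \right)} \left(-109\right) + f{\left(-13 \right)} = 2 \left(-19 - 16\right) \left(-5 + 2 \left(-19 - 16\right)\right) \left(-109\right) + 4 \left(-13\right) = 2 \left(-19 - 16\right) \left(-5 + 2 \left(-19 - 16\right)\right) \left(-109\right) - 52 = 2 \left(-35\right) \left(-5 + 2 \left(-35\right)\right) \left(-109\right) - 52 = 2 \left(-35\right) \left(-5 - 70\right) \left(-109\right) - 52 = 2 \left(-35\right) \left(-75\right) \left(-109\right) - 52 = 5250 \left(-109\right) - 52 = -572250 - 52 = -572302$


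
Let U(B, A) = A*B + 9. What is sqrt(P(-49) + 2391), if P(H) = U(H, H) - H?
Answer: 5*sqrt(194) ≈ 69.642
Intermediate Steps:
U(B, A) = 9 + A*B
P(H) = 9 + H**2 - H (P(H) = (9 + H*H) - H = (9 + H**2) - H = 9 + H**2 - H)
sqrt(P(-49) + 2391) = sqrt((9 + (-49)**2 - 1*(-49)) + 2391) = sqrt((9 + 2401 + 49) + 2391) = sqrt(2459 + 2391) = sqrt(4850) = 5*sqrt(194)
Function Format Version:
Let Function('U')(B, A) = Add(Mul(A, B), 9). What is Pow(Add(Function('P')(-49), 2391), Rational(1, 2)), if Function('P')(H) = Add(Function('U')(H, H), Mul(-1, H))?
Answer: Mul(5, Pow(194, Rational(1, 2))) ≈ 69.642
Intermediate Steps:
Function('U')(B, A) = Add(9, Mul(A, B))
Function('P')(H) = Add(9, Pow(H, 2), Mul(-1, H)) (Function('P')(H) = Add(Add(9, Mul(H, H)), Mul(-1, H)) = Add(Add(9, Pow(H, 2)), Mul(-1, H)) = Add(9, Pow(H, 2), Mul(-1, H)))
Pow(Add(Function('P')(-49), 2391), Rational(1, 2)) = Pow(Add(Add(9, Pow(-49, 2), Mul(-1, -49)), 2391), Rational(1, 2)) = Pow(Add(Add(9, 2401, 49), 2391), Rational(1, 2)) = Pow(Add(2459, 2391), Rational(1, 2)) = Pow(4850, Rational(1, 2)) = Mul(5, Pow(194, Rational(1, 2)))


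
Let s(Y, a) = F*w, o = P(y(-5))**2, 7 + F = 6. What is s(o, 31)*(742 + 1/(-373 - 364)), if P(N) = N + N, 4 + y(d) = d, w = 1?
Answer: -546853/737 ≈ -742.00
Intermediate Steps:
F = -1 (F = -7 + 6 = -1)
y(d) = -4 + d
P(N) = 2*N
o = 324 (o = (2*(-4 - 5))**2 = (2*(-9))**2 = (-18)**2 = 324)
s(Y, a) = -1 (s(Y, a) = -1*1 = -1)
s(o, 31)*(742 + 1/(-373 - 364)) = -(742 + 1/(-373 - 364)) = -(742 + 1/(-737)) = -(742 - 1/737) = -1*546853/737 = -546853/737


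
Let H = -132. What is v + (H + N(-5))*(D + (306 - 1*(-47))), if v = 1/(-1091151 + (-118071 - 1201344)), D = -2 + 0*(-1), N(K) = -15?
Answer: -124377973903/2410566 ≈ -51597.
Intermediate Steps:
D = -2 (D = -2 + 0 = -2)
v = -1/2410566 (v = 1/(-1091151 - 1319415) = 1/(-2410566) = -1/2410566 ≈ -4.1484e-7)
v + (H + N(-5))*(D + (306 - 1*(-47))) = -1/2410566 + (-132 - 15)*(-2 + (306 - 1*(-47))) = -1/2410566 - 147*(-2 + (306 + 47)) = -1/2410566 - 147*(-2 + 353) = -1/2410566 - 147*351 = -1/2410566 - 51597 = -124377973903/2410566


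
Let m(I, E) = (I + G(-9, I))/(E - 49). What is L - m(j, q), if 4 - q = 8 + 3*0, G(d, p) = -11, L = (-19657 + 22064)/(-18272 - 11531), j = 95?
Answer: 2375881/1579559 ≈ 1.5041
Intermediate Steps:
L = -2407/29803 (L = 2407/(-29803) = 2407*(-1/29803) = -2407/29803 ≈ -0.080764)
q = -4 (q = 4 - (8 + 3*0) = 4 - (8 + 0) = 4 - 1*8 = 4 - 8 = -4)
m(I, E) = (-11 + I)/(-49 + E) (m(I, E) = (I - 11)/(E - 49) = (-11 + I)/(-49 + E))
L - m(j, q) = -2407/29803 - (-11 + 95)/(-49 - 4) = -2407/29803 - 84/(-53) = -2407/29803 - (-1)*84/53 = -2407/29803 - 1*(-84/53) = -2407/29803 + 84/53 = 2375881/1579559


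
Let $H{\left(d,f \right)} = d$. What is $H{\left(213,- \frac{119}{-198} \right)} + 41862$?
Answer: $42075$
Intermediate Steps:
$H{\left(213,- \frac{119}{-198} \right)} + 41862 = 213 + 41862 = 42075$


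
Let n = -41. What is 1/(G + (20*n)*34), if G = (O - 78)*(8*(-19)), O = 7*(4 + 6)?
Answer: -1/26664 ≈ -3.7504e-5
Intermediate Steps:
O = 70 (O = 7*10 = 70)
G = 1216 (G = (70 - 78)*(8*(-19)) = -8*(-152) = 1216)
1/(G + (20*n)*34) = 1/(1216 + (20*(-41))*34) = 1/(1216 - 820*34) = 1/(1216 - 27880) = 1/(-26664) = -1/26664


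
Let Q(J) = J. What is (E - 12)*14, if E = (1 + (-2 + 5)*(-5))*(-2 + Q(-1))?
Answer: 420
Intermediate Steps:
E = 42 (E = (1 + (-2 + 5)*(-5))*(-2 - 1) = (1 + 3*(-5))*(-3) = (1 - 15)*(-3) = -14*(-3) = 42)
(E - 12)*14 = (42 - 12)*14 = 30*14 = 420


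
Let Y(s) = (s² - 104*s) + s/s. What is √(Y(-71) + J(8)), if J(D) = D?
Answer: √12434 ≈ 111.51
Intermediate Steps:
Y(s) = 1 + s² - 104*s (Y(s) = (s² - 104*s) + 1 = 1 + s² - 104*s)
√(Y(-71) + J(8)) = √((1 + (-71)² - 104*(-71)) + 8) = √((1 + 5041 + 7384) + 8) = √(12426 + 8) = √12434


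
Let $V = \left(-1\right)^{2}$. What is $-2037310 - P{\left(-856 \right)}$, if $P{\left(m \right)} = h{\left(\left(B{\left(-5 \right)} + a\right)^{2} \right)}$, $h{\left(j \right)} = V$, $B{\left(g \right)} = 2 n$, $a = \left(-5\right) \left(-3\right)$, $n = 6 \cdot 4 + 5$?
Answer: $-2037311$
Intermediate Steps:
$n = 29$ ($n = 24 + 5 = 29$)
$a = 15$
$B{\left(g \right)} = 58$ ($B{\left(g \right)} = 2 \cdot 29 = 58$)
$V = 1$
$h{\left(j \right)} = 1$
$P{\left(m \right)} = 1$
$-2037310 - P{\left(-856 \right)} = -2037310 - 1 = -2037311$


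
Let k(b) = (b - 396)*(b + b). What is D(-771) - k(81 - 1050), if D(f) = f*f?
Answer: -2050929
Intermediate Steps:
D(f) = f²
k(b) = 2*b*(-396 + b) (k(b) = (-396 + b)*(2*b) = 2*b*(-396 + b))
D(-771) - k(81 - 1050) = (-771)² - 2*(81 - 1050)*(-396 + (81 - 1050)) = 594441 - 2*(-969)*(-396 - 969) = 594441 - 2*(-969)*(-1365) = 594441 - 1*2645370 = 594441 - 2645370 = -2050929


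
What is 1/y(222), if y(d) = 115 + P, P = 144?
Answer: 1/259 ≈ 0.0038610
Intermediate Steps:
y(d) = 259 (y(d) = 115 + 144 = 259)
1/y(222) = 1/259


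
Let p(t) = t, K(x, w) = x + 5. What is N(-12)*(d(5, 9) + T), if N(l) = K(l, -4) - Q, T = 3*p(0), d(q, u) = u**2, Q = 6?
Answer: -1053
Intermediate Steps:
K(x, w) = 5 + x
T = 0 (T = 3*0 = 0)
N(l) = -1 + l (N(l) = (5 + l) - 1*6 = (5 + l) - 6 = -1 + l)
N(-12)*(d(5, 9) + T) = (-1 - 12)*(9**2 + 0) = -13*(81 + 0) = -13*81 = -1053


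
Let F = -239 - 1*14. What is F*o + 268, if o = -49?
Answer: 12665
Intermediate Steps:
F = -253 (F = -239 - 14 = -253)
F*o + 268 = -253*(-49) + 268 = 12397 + 268 = 12665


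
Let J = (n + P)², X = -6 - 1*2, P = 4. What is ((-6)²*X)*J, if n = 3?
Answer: -14112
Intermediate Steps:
X = -8 (X = -6 - 2 = -8)
J = 49 (J = (3 + 4)² = 7² = 49)
((-6)²*X)*J = ((-6)²*(-8))*49 = (36*(-8))*49 = -288*49 = -14112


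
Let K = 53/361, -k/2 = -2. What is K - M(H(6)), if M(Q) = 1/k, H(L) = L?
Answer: -149/1444 ≈ -0.10319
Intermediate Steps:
k = 4 (k = -2*(-2) = 4)
K = 53/361 (K = 53*(1/361) = 53/361 ≈ 0.14681)
M(Q) = ¼ (M(Q) = 1/4 = ¼)
K - M(H(6)) = 53/361 - 1*¼ = 53/361 - ¼ = -149/1444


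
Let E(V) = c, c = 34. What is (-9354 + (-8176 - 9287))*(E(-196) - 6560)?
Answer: 175007742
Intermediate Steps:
E(V) = 34
(-9354 + (-8176 - 9287))*(E(-196) - 6560) = (-9354 + (-8176 - 9287))*(34 - 6560) = (-9354 - 17463)*(-6526) = -26817*(-6526) = 175007742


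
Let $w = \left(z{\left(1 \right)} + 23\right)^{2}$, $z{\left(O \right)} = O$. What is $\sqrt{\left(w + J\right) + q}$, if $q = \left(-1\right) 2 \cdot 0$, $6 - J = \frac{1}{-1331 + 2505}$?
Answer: $\frac{13 \sqrt{4746482}}{1174} \approx 24.125$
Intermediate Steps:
$J = \frac{7043}{1174}$ ($J = 6 - \frac{1}{-1331 + 2505} = 6 - \frac{1}{1174} = \frac{7043}{1174} \approx 5.9991$)
$w = 576$ ($w = \left(1 + 23\right)^{2} = 24^{2} = 576$)
$q = 0$ ($q = \left(-2\right) 0 = 0$)
$\sqrt{\left(w + J\right) + q} = \sqrt{\left(576 + \frac{7043}{1174}\right) + 0} = \sqrt{\frac{683267}{1174} + 0} = \sqrt{\frac{683267}{1174}} = \frac{13 \sqrt{4746482}}{1174}$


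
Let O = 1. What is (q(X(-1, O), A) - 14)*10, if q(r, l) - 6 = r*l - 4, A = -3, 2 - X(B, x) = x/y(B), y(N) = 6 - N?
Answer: -1230/7 ≈ -175.71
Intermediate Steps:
X(B, x) = 2 - x/(6 - B)
q(r, l) = 2 + l*r (q(r, l) = 6 + (r*l - 4) = 6 + (l*r - 4) = 6 + (-4 + l*r) = 2 + l*r)
(q(X(-1, O), A) - 14)*10 = ((2 - 3*(-12 + 1 + 2*(-1))/(-6 - 1)) - 14)*10 = ((2 - 3*(-12 + 1 - 2)/(-7)) - 14)*10 = ((2 - (-3)*(-13)/7) - 14)*10 = ((2 - 3*13/7) - 14)*10 = ((2 - 39/7) - 14)*10 = (-25/7 - 14)*10 = -123/7*10 = -1230/7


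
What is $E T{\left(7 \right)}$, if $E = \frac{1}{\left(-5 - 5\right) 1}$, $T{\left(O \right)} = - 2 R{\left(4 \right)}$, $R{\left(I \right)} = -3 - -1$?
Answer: $- \frac{2}{5} \approx -0.4$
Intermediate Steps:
$R{\left(I \right)} = -2$ ($R{\left(I \right)} = -3 + 1 = -2$)
$T{\left(O \right)} = 4$ ($T{\left(O \right)} = \left(-2\right) \left(-2\right) = 4$)
$E = - \frac{1}{10}$ ($E = \frac{1}{\left(-10\right) 1} = \frac{1}{-10} = - \frac{1}{10} \approx -0.1$)
$E T{\left(7 \right)} = \left(- \frac{1}{10}\right) 4 = - \frac{2}{5}$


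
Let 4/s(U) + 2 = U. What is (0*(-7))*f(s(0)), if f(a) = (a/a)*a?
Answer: 0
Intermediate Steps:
s(U) = 4/(-2 + U)
f(a) = a (f(a) = 1*a = a)
(0*(-7))*f(s(0)) = (0*(-7))*(4/(-2 + 0)) = 0*(4/(-2)) = 0*(4*(-1/2)) = 0*(-2) = 0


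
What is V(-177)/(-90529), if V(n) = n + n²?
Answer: -31152/90529 ≈ -0.34411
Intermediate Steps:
V(-177)/(-90529) = -177*(1 - 177)/(-90529) = -177*(-176)*(-1/90529) = 31152*(-1/90529) = -31152/90529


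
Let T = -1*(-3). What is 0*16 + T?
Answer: 3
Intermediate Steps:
T = 3
0*16 + T = 0*16 + 3 = 0 + 3 = 3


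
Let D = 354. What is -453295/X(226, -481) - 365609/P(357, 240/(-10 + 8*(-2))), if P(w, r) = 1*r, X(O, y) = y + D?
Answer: 658015859/15240 ≈ 43177.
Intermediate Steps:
X(O, y) = 354 + y (X(O, y) = y + 354 = 354 + y)
P(w, r) = r
-453295/X(226, -481) - 365609/P(357, 240/(-10 + 8*(-2))) = -453295/(354 - 481) - 365609/(240/(-10 + 8*(-2))) = -453295/(-127) - 365609/(240/(-10 - 16)) = -453295*(-1/127) - 365609/(240/(-26)) = 453295/127 - 365609/(240*(-1/26)) = 453295/127 - 365609/(-120/13) = 453295/127 - 365609*(-13/120) = 453295/127 + 4752917/120 = 658015859/15240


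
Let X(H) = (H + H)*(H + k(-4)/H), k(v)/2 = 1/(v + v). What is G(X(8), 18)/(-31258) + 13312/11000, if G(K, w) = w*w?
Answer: 25783906/21489875 ≈ 1.1998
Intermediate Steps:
k(v) = 1/v (k(v) = 2/(v + v) = 2/((2*v)) = 2*(1/(2*v)) = 1/v)
X(H) = 2*H*(H - 1/(4*H)) (X(H) = (H + H)*(H + 1/((-4)*H)) = (2*H)*(H - 1/(4*H)) = 2*H*(H - 1/(4*H)))
G(K, w) = w**2
G(X(8), 18)/(-31258) + 13312/11000 = 18**2/(-31258) + 13312/11000 = 324*(-1/31258) + 13312*(1/11000) = -162/15629 + 1664/1375 = 25783906/21489875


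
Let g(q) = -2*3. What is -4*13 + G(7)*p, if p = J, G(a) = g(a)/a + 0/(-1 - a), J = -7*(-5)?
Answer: -82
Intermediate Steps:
g(q) = -6
J = 35
G(a) = -6/a (G(a) = -6/a + 0/(-1 - a) = -6/a + 0 = -6/a)
p = 35
-4*13 + G(7)*p = -4*13 - 6/7*35 = -52 - 6*⅐*35 = -52 - 6/7*35 = -52 - 30 = -82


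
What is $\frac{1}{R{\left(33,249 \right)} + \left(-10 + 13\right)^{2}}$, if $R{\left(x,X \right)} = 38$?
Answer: $\frac{1}{47} \approx 0.021277$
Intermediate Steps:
$\frac{1}{R{\left(33,249 \right)} + \left(-10 + 13\right)^{2}} = \frac{1}{38 + \left(-10 + 13\right)^{2}} = \frac{1}{38 + 3^{2}} = \frac{1}{38 + 9} = \frac{1}{47}$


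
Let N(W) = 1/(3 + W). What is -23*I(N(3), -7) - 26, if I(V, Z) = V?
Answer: -179/6 ≈ -29.833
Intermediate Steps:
-23*I(N(3), -7) - 26 = -23/(3 + 3) - 26 = -23/6 - 26 = -179/6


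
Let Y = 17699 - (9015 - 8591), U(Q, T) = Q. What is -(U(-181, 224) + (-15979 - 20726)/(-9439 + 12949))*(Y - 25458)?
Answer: -366606583/234 ≈ -1.5667e+6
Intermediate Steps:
Y = 17275 (Y = 17699 - 1*424 = 17699 - 424 = 17275)
-(U(-181, 224) + (-15979 - 20726)/(-9439 + 12949))*(Y - 25458) = -(-181 + (-15979 - 20726)/(-9439 + 12949))*(17275 - 25458) = -(-181 - 36705/3510)*(-8183) = -(-181 - 36705*1/3510)*(-8183) = -(-181 - 2447/234)*(-8183) = -(-44801)*(-8183)/234 = -1*366606583/234 = -366606583/234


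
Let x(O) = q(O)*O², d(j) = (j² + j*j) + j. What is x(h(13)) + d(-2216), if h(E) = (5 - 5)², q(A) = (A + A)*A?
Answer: 9819096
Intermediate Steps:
q(A) = 2*A² (q(A) = (2*A)*A = 2*A²)
d(j) = j + 2*j² (d(j) = (j² + j²) + j = 2*j² + j = j + 2*j²)
h(E) = 0 (h(E) = 0² = 0)
x(O) = 2*O⁴ (x(O) = (2*O²)*O² = 2*O⁴)
x(h(13)) + d(-2216) = 2*0⁴ - 2216*(1 + 2*(-2216)) = 2*0 - 2216*(1 - 4432) = 0 - 2216*(-4431) = 0 + 9819096 = 9819096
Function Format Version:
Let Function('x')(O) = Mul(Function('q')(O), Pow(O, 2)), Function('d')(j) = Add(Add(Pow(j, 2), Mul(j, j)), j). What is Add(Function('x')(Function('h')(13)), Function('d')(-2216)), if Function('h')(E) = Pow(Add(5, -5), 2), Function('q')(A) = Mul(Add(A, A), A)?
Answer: 9819096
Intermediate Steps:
Function('q')(A) = Mul(2, Pow(A, 2)) (Function('q')(A) = Mul(Mul(2, A), A) = Mul(2, Pow(A, 2)))
Function('d')(j) = Add(j, Mul(2, Pow(j, 2))) (Function('d')(j) = Add(Add(Pow(j, 2), Pow(j, 2)), j) = Add(Mul(2, Pow(j, 2)), j) = Add(j, Mul(2, Pow(j, 2))))
Function('h')(E) = 0 (Function('h')(E) = Pow(0, 2) = 0)
Function('x')(O) = Mul(2, Pow(O, 4)) (Function('x')(O) = Mul(Mul(2, Pow(O, 2)), Pow(O, 2)) = Mul(2, Pow(O, 4)))
Add(Function('x')(Function('h')(13)), Function('d')(-2216)) = Add(Mul(2, Pow(0, 4)), Mul(-2216, Add(1, Mul(2, -2216)))) = Add(Mul(2, 0), Mul(-2216, Add(1, -4432))) = Add(0, Mul(-2216, -4431)) = Add(0, 9819096) = 9819096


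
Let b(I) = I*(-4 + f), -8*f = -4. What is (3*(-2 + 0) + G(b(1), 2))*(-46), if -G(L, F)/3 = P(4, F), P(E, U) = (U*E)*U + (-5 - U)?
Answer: 1518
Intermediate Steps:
f = 1/2 (f = -1/8*(-4) = 1/2 ≈ 0.50000)
b(I) = -7*I/2 (b(I) = I*(-4 + 1/2) = I*(-7/2) = -7*I/2)
P(E, U) = -5 - U + E*U**2 (P(E, U) = (E*U)*U + (-5 - U) = E*U**2 + (-5 - U) = -5 - U + E*U**2)
G(L, F) = 15 - 12*F**2 + 3*F (G(L, F) = -3*(-5 - F + 4*F**2) = 15 - 12*F**2 + 3*F)
(3*(-2 + 0) + G(b(1), 2))*(-46) = (3*(-2 + 0) + (15 - 12*2**2 + 3*2))*(-46) = (3*(-2) + (15 - 12*4 + 6))*(-46) = (-6 + (15 - 48 + 6))*(-46) = (-6 - 27)*(-46) = -33*(-46) = 1518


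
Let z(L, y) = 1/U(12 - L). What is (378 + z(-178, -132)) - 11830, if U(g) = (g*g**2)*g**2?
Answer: -2835628574799999/247609900000 ≈ -11452.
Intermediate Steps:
U(g) = g**5 (U(g) = g**3*g**2 = g**5)
z(L, y) = (12 - L)**(-5) (z(L, y) = 1/((12 - L)**5) = (12 - L)**(-5))
(378 + z(-178, -132)) - 11830 = (378 - 1/(-12 - 178)**5) - 11830 = (378 - 1/(-190)**5) - 11830 = (378 - 1*(-1/247609900000)) - 11830 = (378 + 1/247609900000) - 11830 = 93596542200001/247609900000 - 11830 = -2835628574799999/247609900000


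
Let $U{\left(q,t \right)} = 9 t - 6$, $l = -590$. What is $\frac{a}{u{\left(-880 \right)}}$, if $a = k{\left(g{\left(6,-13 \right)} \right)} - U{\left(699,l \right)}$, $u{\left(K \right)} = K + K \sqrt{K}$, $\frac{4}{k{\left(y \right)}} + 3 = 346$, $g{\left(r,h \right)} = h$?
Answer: $- \frac{113962}{16620065} + \frac{455848 i \sqrt{55}}{16620065} \approx -0.0068569 + 0.20341 i$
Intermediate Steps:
$k{\left(y \right)} = \frac{4}{343}$ ($k{\left(y \right)} = \frac{4}{-3 + 346} = \frac{4}{343}$)
$U{\left(q,t \right)} = -6 + 9 t$
$u{\left(K \right)} = K + K^{\frac{3}{2}}$
$a = \frac{1823392}{343}$ ($a = \frac{4}{343} - \left(-6 + 9 \left(-590\right)\right) = \frac{4}{343} - \left(-6 - 5310\right) = \frac{4}{343} - -5316 = \frac{4}{343} + 5316 = \frac{1823392}{343} \approx 5316.0$)
$\frac{a}{u{\left(-880 \right)}} = \frac{1823392}{343 \left(-880 + \left(-880\right)^{\frac{3}{2}}\right)} = \frac{1823392}{343 \left(-880 - 3520 i \sqrt{55}\right)}$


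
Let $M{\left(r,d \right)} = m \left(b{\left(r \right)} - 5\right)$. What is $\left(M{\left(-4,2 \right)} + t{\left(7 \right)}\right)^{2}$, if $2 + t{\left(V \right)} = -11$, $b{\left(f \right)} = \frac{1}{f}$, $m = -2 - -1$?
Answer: $\frac{961}{16} \approx 60.063$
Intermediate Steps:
$m = -1$ ($m = -2 + 1 = -1$)
$t{\left(V \right)} = -13$ ($t{\left(V \right)} = -2 - 11 = -13$)
$M{\left(r,d \right)} = 5 - \frac{1}{r}$ ($M{\left(r,d \right)} = - (\frac{1}{r} - 5) = - (-5 + \frac{1}{r}) = 5 - \frac{1}{r}$)
$\left(M{\left(-4,2 \right)} + t{\left(7 \right)}\right)^{2} = \left(\left(5 - \frac{1}{-4}\right) - 13\right)^{2} = \left(\left(5 - - \frac{1}{4}\right) - 13\right)^{2} = \left(\left(5 + \frac{1}{4}\right) - 13\right)^{2} = \left(\frac{21}{4} - 13\right)^{2} = \left(- \frac{31}{4}\right)^{2} = \frac{961}{16}$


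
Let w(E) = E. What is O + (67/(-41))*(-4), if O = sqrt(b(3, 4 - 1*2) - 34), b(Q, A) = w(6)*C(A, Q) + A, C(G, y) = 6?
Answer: 350/41 ≈ 8.5366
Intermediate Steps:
b(Q, A) = 36 + A (b(Q, A) = 6*6 + A = 36 + A)
O = 2 (O = sqrt((36 + (4 - 1*2)) - 34) = sqrt((36 + (4 - 2)) - 34) = sqrt((36 + 2) - 34) = sqrt(38 - 34) = sqrt(4) = 2)
O + (67/(-41))*(-4) = 2 + (67/(-41))*(-4) = 2 + (67*(-1/41))*(-4) = 2 - 67/41*(-4) = 2 + 268/41 = 350/41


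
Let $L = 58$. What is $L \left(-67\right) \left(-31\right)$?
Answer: $120466$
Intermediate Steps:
$L \left(-67\right) \left(-31\right) = 58 \left(-67\right) \left(-31\right) = \left(-3886\right) \left(-31\right) = 120466$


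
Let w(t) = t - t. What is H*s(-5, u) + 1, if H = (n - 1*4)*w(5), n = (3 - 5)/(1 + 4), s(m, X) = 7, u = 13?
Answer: 1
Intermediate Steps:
n = -2/5 ≈ -0.40000
w(t) = 0
H = 0 (H = (-2/5 - 1*4)*0 = (-2/5 - 4)*0 = -22/5*0 = 0)
H*s(-5, u) + 1 = 0*7 + 1 = 0 + 1 = 1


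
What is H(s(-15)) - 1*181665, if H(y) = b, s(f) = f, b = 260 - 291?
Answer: -181696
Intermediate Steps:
b = -31
H(y) = -31
H(s(-15)) - 1*181665 = -31 - 1*181665 = -31 - 181665 = -181696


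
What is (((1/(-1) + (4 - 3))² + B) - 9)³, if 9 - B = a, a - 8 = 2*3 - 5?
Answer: -729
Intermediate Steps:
a = 9 (a = 8 + (2*3 - 5) = 8 + (6 - 5) = 8 + 1 = 9)
B = 0 (B = 9 - 1*9 = 9 - 9 = 0)
(((1/(-1) + (4 - 3))² + B) - 9)³ = (((1/(-1) + (4 - 3))² + 0) - 9)³ = (((-1 + 1)² + 0) - 9)³ = ((0² + 0) - 9)³ = ((0 + 0) - 9)³ = (0 - 9)³ = (-9)³ = -729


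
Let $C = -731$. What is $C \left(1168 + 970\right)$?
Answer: $-1562878$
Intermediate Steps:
$C \left(1168 + 970\right) = - 731 \left(1168 + 970\right) = \left(-731\right) 2138 = -1562878$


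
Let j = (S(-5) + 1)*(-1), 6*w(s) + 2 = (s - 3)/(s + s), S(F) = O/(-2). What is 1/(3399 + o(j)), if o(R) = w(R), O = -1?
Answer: 12/40787 ≈ 0.00029421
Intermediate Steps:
S(F) = ½ (S(F) = -1/(-2) = -1*(-½) = ½)
w(s) = -⅓ + (-3 + s)/(12*s) (w(s) = -⅓ + ((s - 3)/(s + s))/6 = -⅓ + ((-3 + s)/((2*s)))/6 = -⅓ + ((-3 + s)*(1/(2*s)))/6 = -⅓ + ((-3 + s)/(2*s))/6 = -⅓ + (-3 + s)/(12*s))
j = -3/2 (j = (½ + 1)*(-1) = (3/2)*(-1) = -3/2 ≈ -1.5000)
o(R) = (-1 - R)/(4*R)
1/(3399 + o(j)) = 1/(3399 + (-1 - 1*(-3/2))/(4*(-3/2))) = 1/(3399 + (¼)*(-⅔)*(-1 + 3/2)) = 1/(3399 + (¼)*(-⅔)*(½)) = 1/(3399 - 1/12) = 1/(40787/12) = 12/40787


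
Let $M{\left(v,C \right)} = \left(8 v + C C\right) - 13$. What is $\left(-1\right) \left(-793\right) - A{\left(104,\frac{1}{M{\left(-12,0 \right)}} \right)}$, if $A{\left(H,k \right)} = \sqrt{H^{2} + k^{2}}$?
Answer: $793 - \frac{\sqrt{128504897}}{109} \approx 689.0$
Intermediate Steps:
$M{\left(v,C \right)} = -13 + C^{2} + 8 v$ ($M{\left(v,C \right)} = \left(8 v + C^{2}\right) - 13 = \left(C^{2} + 8 v\right) - 13 = -13 + C^{2} + 8 v$)
$\left(-1\right) \left(-793\right) - A{\left(104,\frac{1}{M{\left(-12,0 \right)}} \right)} = \left(-1\right) \left(-793\right) - \sqrt{104^{2} + \left(\frac{1}{-13 + 0^{2} + 8 \left(-12\right)}\right)^{2}} = 793 - \sqrt{10816 + \left(\frac{1}{-13 + 0 - 96}\right)^{2}} = 793 - \sqrt{10816 + \left(\frac{1}{-109}\right)^{2}} = 793 - \sqrt{10816 + \left(- \frac{1}{109}\right)^{2}} = 793 - \sqrt{10816 + \frac{1}{11881}} = 793 - \sqrt{\frac{128504897}{11881}} = 793 - \frac{\sqrt{128504897}}{109}$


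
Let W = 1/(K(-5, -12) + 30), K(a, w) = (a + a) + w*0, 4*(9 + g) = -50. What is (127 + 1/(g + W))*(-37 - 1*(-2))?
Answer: -1906205/429 ≈ -4443.4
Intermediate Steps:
g = -43/2 (g = -9 + (¼)*(-50) = -9 - 25/2 = -43/2 ≈ -21.500)
K(a, w) = 2*a (K(a, w) = 2*a + 0 = 2*a)
W = 1/20 (W = 1/(2*(-5) + 30) = 1/(-10 + 30) = 1/20 ≈ 0.050000)
(127 + 1/(g + W))*(-37 - 1*(-2)) = (127 + 1/(-43/2 + 1/20))*(-37 - 1*(-2)) = (127 + 1/(-429/20))*(-37 + 2) = (127 - 20/429)*(-35) = (54463/429)*(-35) = -1906205/429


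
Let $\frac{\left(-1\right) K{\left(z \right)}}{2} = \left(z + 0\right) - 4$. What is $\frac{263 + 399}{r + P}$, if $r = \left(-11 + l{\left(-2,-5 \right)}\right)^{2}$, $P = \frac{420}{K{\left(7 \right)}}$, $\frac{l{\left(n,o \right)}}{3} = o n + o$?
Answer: $- \frac{331}{27} \approx -12.259$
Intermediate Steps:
$l{\left(n,o \right)} = 3 o + 3 n o$ ($l{\left(n,o \right)} = 3 \left(o n + o\right) = 3 \left(n o + o\right) = 3 \left(o + n o\right) = 3 o + 3 n o$)
$K{\left(z \right)} = 8 - 2 z$ ($K{\left(z \right)} = - 2 \left(\left(z + 0\right) - 4\right) = - 2 \left(z - 4\right) = - 2 \left(-4 + z\right) = 8 - 2 z$)
$P = -70$ ($P = \frac{420}{8 - 14} = \frac{420}{-6} = 420 \left(- \frac{1}{6}\right) = -70$)
$r = 16$ ($r = \left(-11 + 3 \left(-5\right) \left(1 - 2\right)\right)^{2} = \left(-11 + 3 \left(-5\right) \left(-1\right)\right)^{2} = \left(-11 + 15\right)^{2} = 4^{2} = 16$)
$\frac{263 + 399}{r + P} = \frac{263 + 399}{16 - 70} = \frac{662}{-54} = 662 \left(- \frac{1}{54}\right) = - \frac{331}{27}$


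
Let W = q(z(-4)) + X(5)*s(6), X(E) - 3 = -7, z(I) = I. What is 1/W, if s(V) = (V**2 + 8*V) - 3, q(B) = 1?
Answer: -1/323 ≈ -0.0030960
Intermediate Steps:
X(E) = -4 (X(E) = 3 - 7 = -4)
s(V) = -3 + V**2 + 8*V
W = -323 (W = 1 - 4*(-3 + 6**2 + 8*6) = 1 - 4*(-3 + 36 + 48) = 1 - 4*81 = 1 - 324 = -323)
1/W = 1/(-323) = -1/323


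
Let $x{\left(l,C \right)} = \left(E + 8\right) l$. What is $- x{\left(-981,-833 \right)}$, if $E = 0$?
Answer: $7848$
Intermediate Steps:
$x{\left(l,C \right)} = 8 l$ ($x{\left(l,C \right)} = \left(0 + 8\right) l = 8 l$)
$- x{\left(-981,-833 \right)} = - 8 \left(-981\right) = \left(-1\right) \left(-7848\right) = 7848$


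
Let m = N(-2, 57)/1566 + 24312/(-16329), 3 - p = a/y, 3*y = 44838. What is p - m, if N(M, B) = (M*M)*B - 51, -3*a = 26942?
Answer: 35223040373/7077543786 ≈ 4.9767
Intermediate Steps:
a = -26942/3 (a = -1/3*26942 = -26942/3 ≈ -8980.7)
y = 14946 (y = (1/3)*44838 = 14946)
p = 80728/22419 (p = 3 - (-26942)/(3*14946) = 3 - 1*(-13471/22419) = 3 + 13471/22419 = 80728/22419 ≈ 3.6009)
N(M, B) = -51 + B*M**2 (N(M, B) = M**2*B - 51 = B*M**2 - 51 = -51 + B*M**2)
m = -3909151/2841246 (m = (-51 + 57*(-2)**2)/1566 + 24312/(-16329) = (-51 + 57*4)*(1/1566) + 24312*(-1/16329) = (-51 + 228)*(1/1566) - 8104/5443 = 177*(1/1566) - 8104/5443 = 59/522 - 8104/5443 = -3909151/2841246 ≈ -1.3759)
p - m = 80728/22419 - 1*(-3909151/2841246) = 80728/22419 + 3909151/2841246 = 35223040373/7077543786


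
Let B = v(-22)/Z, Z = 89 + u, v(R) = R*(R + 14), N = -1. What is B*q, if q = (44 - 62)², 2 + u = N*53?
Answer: 28512/17 ≈ 1677.2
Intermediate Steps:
v(R) = R*(14 + R)
u = -55 (u = -2 - 1*53 = -2 - 53 = -55)
Z = 34 (Z = 89 - 55 = 34)
q = 324 (q = (-18)² = 324)
B = 88/17 (B = -22*(14 - 22)/34 = -22*(-8)*(1/34) = 176*(1/34) = 88/17 ≈ 5.1765)
B*q = (88/17)*324 = 28512/17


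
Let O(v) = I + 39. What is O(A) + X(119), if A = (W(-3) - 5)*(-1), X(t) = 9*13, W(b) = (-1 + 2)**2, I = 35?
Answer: 191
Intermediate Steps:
W(b) = 1 (W(b) = 1**2 = 1)
X(t) = 117
A = 4 (A = (1 - 5)*(-1) = -4*(-1) = 4)
O(v) = 74 (O(v) = 35 + 39 = 74)
O(A) + X(119) = 74 + 117 = 191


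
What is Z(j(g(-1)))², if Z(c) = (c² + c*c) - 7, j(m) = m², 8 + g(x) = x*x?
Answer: 22992025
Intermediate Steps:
g(x) = -8 + x² (g(x) = -8 + x*x = -8 + x²)
Z(c) = -7 + 2*c² (Z(c) = (c² + c²) - 7 = 2*c² - 7 = -7 + 2*c²)
Z(j(g(-1)))² = (-7 + 2*((-8 + (-1)²)²)²)² = (-7 + 2*((-8 + 1)²)²)² = (-7 + 2*((-7)²)²)² = (-7 + 2*49²)² = (-7 + 2*2401)² = (-7 + 4802)² = 4795² = 22992025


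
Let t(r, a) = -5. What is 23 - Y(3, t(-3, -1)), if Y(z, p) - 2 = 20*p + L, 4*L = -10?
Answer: 247/2 ≈ 123.50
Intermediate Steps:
L = -5/2 (L = (1/4)*(-10) = -5/2 ≈ -2.5000)
Y(z, p) = -1/2 + 20*p (Y(z, p) = 2 + (20*p - 5/2) = 2 + (-5/2 + 20*p) = -1/2 + 20*p)
23 - Y(3, t(-3, -1)) = 23 - (-1/2 + 20*(-5)) = 23 - (-1/2 - 100) = 23 - 1*(-201/2) = 23 + 201/2 = 247/2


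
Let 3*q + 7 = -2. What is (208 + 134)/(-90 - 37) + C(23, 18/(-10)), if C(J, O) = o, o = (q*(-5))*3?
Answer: 5373/127 ≈ 42.307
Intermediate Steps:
q = -3 (q = -7/3 + (⅓)*(-2) = -7/3 - ⅔ = -3)
o = 45 (o = -3*(-5)*3 = 15*3 = 45)
C(J, O) = 45
(208 + 134)/(-90 - 37) + C(23, 18/(-10)) = (208 + 134)/(-90 - 37) + 45 = 342/(-127) + 45 = 342*(-1/127) + 45 = -342/127 + 45 = 5373/127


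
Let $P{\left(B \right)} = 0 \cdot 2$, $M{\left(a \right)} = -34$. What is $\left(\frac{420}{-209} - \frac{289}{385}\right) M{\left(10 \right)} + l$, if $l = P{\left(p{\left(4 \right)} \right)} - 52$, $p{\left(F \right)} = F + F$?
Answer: $\frac{306114}{7315} \approx 41.847$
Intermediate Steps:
$p{\left(F \right)} = 2 F$
$P{\left(B \right)} = 0$
$l = -52$ ($l = 0 - 52 = -52$)
$\left(\frac{420}{-209} - \frac{289}{385}\right) M{\left(10 \right)} + l = \left(\frac{420}{-209} - \frac{289}{385}\right) \left(-34\right) - 52 = \left(420 \left(- \frac{1}{209}\right) - \frac{289}{385}\right) \left(-34\right) - 52 = \left(- \frac{420}{209} - \frac{289}{385}\right) \left(-34\right) - 52 = \left(- \frac{20191}{7315}\right) \left(-34\right) - 52 = \frac{686494}{7315} - 52 = \frac{306114}{7315}$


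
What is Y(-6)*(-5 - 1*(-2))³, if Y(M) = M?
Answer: 162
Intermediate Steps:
Y(-6)*(-5 - 1*(-2))³ = -6*(-5 - 1*(-2))³ = -6*(-5 + 2)³ = -6*(-3)³ = -6*(-27) = 162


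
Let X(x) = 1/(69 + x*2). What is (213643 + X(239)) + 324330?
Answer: 294271232/547 ≈ 5.3797e+5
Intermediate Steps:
X(x) = 1/(69 + 2*x)
(213643 + X(239)) + 324330 = (213643 + 1/(69 + 2*239)) + 324330 = (213643 + 1/(69 + 478)) + 324330 = (213643 + 1/547) + 324330 = 116862722/547 + 324330 = 294271232/547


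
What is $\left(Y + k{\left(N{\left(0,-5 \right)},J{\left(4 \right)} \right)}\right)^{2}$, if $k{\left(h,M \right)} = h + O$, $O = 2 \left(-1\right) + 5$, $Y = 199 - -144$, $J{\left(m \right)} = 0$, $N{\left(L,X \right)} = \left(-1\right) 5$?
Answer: $116281$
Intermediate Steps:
$N{\left(L,X \right)} = -5$
$Y = 343$ ($Y = 199 + 144 = 343$)
$O = 3$ ($O = -2 + 5 = 3$)
$k{\left(h,M \right)} = 3 + h$ ($k{\left(h,M \right)} = h + 3 = 3 + h$)
$\left(Y + k{\left(N{\left(0,-5 \right)},J{\left(4 \right)} \right)}\right)^{2} = \left(343 + \left(3 - 5\right)\right)^{2} = \left(343 - 2\right)^{2} = 341^{2} = 116281$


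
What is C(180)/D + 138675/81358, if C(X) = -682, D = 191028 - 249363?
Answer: 8145092281/4746018930 ≈ 1.7162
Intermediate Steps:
D = -58335
C(180)/D + 138675/81358 = -682/(-58335) + 138675/81358 = -682*(-1/58335) + 138675*(1/81358) = 682/58335 + 138675/81358 = 8145092281/4746018930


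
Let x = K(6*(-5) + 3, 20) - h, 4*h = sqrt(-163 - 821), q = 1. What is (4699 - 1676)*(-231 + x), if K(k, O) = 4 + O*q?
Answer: -625761 - 3023*I*sqrt(246)/2 ≈ -6.2576e+5 - 23707.0*I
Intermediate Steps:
K(k, O) = 4 + O (K(k, O) = 4 + O*1 = 4 + O)
h = I*sqrt(246)/2 (h = sqrt(-163 - 821)/4 = sqrt(-984)/4 = (2*I*sqrt(246))/4 = I*sqrt(246)/2 ≈ 7.8422*I)
x = 24 - I*sqrt(246)/2 (x = (4 + 20) - I*sqrt(246)/2 = 24 - I*sqrt(246)/2 ≈ 24.0 - 7.8422*I)
(4699 - 1676)*(-231 + x) = (4699 - 1676)*(-231 + (24 - I*sqrt(246)/2)) = 3023*(-207 - I*sqrt(246)/2) = -625761 - 3023*I*sqrt(246)/2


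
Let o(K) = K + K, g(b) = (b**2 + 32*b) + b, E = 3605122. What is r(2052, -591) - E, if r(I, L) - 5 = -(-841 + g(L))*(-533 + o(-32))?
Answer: 192770272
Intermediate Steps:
g(b) = b**2 + 33*b
o(K) = 2*K
r(I, L) = -502072 + 597*L*(33 + L) (r(I, L) = 5 - (-841 + L*(33 + L))*(-533 + 2*(-32)) = 5 - (-841 + L*(33 + L))*(-533 - 64) = 5 - (-841 + L*(33 + L))*(-597) = 5 - (502077 - 597*L*(33 + L)) = 5 + (-502077 + 597*L*(33 + L)) = -502072 + 597*L*(33 + L))
r(2052, -591) - E = (-502072 + 597*(-591)*(33 - 591)) - 1*3605122 = (-502072 + 597*(-591)*(-558)) - 3605122 = (-502072 + 196877466) - 3605122 = 196375394 - 3605122 = 192770272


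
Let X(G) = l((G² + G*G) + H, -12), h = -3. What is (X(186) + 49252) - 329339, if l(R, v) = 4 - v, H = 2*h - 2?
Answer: -280071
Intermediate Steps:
H = -8 (H = 2*(-3) - 2 = -6 - 2 = -8)
X(G) = 16 (X(G) = 4 - 1*(-12) = 4 + 12 = 16)
(X(186) + 49252) - 329339 = (16 + 49252) - 329339 = 49268 - 329339 = -280071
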